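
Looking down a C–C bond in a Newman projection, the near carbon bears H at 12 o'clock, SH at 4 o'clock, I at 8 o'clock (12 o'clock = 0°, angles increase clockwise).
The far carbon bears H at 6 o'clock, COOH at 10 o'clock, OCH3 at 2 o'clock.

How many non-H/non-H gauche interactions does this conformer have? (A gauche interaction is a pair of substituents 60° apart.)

2

Non-H gauche pairs: SH(120°)/OCH3(60°); I(240°)/COOH(300°) — 2 interactions.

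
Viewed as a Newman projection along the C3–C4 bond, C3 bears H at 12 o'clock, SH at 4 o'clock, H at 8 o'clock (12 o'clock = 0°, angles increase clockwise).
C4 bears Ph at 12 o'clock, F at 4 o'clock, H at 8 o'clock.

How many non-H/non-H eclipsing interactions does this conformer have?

1

Non-H eclipsing pairs: SH(120°)/F(120°) — 1 interaction.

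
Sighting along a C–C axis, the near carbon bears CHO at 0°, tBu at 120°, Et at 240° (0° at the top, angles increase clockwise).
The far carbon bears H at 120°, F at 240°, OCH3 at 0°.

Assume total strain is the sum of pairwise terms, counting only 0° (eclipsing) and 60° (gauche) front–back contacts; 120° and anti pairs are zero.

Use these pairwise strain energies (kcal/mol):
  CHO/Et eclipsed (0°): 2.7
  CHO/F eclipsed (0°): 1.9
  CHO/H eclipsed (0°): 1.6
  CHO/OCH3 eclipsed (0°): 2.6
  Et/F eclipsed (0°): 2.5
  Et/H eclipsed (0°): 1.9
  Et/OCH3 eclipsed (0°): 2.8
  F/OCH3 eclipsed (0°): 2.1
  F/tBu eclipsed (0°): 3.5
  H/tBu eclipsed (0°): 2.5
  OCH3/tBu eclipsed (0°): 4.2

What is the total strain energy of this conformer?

This conformer (eclipsed): CHO–OCH3 eclipsed, tBu–H eclipsed, Et–F eclipsed; 2.6 + 2.5 + 2.5 = 7.6 kcal/mol.

7.6 kcal/mol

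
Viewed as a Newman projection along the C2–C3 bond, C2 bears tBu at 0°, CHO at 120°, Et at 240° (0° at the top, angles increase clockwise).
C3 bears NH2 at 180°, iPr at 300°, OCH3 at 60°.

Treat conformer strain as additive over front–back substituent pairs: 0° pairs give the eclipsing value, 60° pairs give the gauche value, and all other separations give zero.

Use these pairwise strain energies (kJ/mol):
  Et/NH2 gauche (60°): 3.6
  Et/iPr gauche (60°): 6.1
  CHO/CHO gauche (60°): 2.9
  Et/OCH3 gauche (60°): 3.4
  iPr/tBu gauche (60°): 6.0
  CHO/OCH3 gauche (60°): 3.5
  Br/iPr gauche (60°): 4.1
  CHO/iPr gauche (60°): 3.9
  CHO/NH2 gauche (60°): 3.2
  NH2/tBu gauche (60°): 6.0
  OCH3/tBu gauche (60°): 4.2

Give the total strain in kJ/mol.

26.6 kJ/mol

This conformer (staggered): tBu–iPr gauche, tBu–OCH3 gauche, CHO–NH2 gauche, CHO–OCH3 gauche, Et–NH2 gauche, Et–iPr gauche; 6.0 + 4.2 + 3.2 + 3.5 + 3.6 + 6.1 = 26.6 kJ/mol.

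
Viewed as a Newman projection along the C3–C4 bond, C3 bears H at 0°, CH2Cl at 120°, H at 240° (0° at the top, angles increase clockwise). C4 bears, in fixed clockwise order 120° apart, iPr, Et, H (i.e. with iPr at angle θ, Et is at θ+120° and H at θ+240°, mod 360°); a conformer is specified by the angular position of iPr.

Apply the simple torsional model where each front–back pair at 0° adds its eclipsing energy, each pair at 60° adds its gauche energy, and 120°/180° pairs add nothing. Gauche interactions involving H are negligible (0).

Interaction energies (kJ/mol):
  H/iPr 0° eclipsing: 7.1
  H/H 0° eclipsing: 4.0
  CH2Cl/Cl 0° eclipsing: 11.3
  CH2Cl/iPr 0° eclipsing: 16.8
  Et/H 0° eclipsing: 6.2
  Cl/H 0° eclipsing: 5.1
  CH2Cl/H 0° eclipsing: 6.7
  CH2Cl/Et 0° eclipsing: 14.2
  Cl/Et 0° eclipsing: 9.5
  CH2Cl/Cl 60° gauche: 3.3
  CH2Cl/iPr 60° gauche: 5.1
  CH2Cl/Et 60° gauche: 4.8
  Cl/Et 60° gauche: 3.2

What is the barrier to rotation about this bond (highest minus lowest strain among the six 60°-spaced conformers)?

iPr at 0° (eclipsed): H–iPr eclipsed, CH2Cl–Et eclipsed, H–H eclipsed; 7.1 + 14.2 + 4.0 = 25.3 kJ/mol.
iPr at 60° (staggered): CH2Cl–iPr gauche, CH2Cl–Et gauche; 5.1 + 4.8 = 9.9 kJ/mol.
iPr at 120° (eclipsed): H–H eclipsed, CH2Cl–iPr eclipsed, H–Et eclipsed; 4.0 + 16.8 + 6.2 = 27.0 kJ/mol.
iPr at 180° (staggered): CH2Cl–iPr gauche; 5.1 = 5.1 kJ/mol.
iPr at 240° (eclipsed): H–Et eclipsed, CH2Cl–H eclipsed, H–iPr eclipsed; 6.2 + 6.7 + 7.1 = 20.0 kJ/mol.
iPr at 300° (staggered): CH2Cl–Et gauche; 4.8 = 4.8 kJ/mol.
Max at 120° (27.0 kJ/mol), min at 300° (4.8 kJ/mol); barrier = 22.2 kJ/mol.

22.2 kJ/mol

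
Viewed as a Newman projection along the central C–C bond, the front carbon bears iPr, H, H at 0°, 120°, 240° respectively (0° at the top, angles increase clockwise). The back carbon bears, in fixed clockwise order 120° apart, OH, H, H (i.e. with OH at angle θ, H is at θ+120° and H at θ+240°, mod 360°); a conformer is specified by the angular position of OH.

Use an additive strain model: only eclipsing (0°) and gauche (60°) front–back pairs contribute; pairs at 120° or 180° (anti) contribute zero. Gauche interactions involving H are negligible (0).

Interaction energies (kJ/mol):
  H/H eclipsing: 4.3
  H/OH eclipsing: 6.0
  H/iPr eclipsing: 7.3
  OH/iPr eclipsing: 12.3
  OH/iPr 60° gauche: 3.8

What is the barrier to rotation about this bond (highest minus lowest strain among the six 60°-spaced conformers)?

OH at 0° (eclipsed): iPr(0°)/OH(0°) eclipsed 12.3; H(120°)/H(120°) eclipsed 4.3; H(240°)/H(240°) eclipsed 4.3 → 20.9 kJ/mol.
OH at 60° (staggered): iPr(0°)/OH(60°) gauche 3.8 → 3.8 kJ/mol.
OH at 120° (eclipsed): iPr(0°)/H(0°) eclipsed 7.3; H(120°)/OH(120°) eclipsed 6.0; H(240°)/H(240°) eclipsed 4.3 → 17.6 kJ/mol.
OH at 180° (staggered): no non-H gauche contacts → 0.0 kJ/mol.
OH at 240° (eclipsed): iPr(0°)/H(0°) eclipsed 7.3; H(120°)/H(120°) eclipsed 4.3; H(240°)/OH(240°) eclipsed 6.0 → 17.6 kJ/mol.
OH at 300° (staggered): iPr(0°)/OH(300°) gauche 3.8 → 3.8 kJ/mol.
Max at 0° (20.9 kJ/mol), min at 180° (0.0 kJ/mol); barrier = 20.9 kJ/mol.

20.9 kJ/mol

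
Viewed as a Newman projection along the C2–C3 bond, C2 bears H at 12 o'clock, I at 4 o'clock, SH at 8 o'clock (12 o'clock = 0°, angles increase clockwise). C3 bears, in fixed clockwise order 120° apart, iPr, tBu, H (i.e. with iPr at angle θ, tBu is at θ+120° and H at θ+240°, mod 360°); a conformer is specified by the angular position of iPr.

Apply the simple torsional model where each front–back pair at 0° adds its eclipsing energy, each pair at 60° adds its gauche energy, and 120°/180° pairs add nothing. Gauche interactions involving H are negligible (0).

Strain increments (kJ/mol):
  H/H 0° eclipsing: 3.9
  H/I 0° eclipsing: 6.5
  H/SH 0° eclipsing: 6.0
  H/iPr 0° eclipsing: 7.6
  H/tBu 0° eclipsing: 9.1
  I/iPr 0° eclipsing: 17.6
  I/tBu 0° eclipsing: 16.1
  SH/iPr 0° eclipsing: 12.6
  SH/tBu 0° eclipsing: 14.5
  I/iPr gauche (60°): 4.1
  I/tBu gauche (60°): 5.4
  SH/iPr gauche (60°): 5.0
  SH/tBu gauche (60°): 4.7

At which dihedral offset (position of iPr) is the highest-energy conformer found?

iPr at 0° (eclipsed): H(0°)/iPr(0°) eclipsed 7.6; I(120°)/tBu(120°) eclipsed 16.1; SH(240°)/H(240°) eclipsed 6.0 → 29.7 kJ/mol.
iPr at 60° (staggered): I(120°)/iPr(60°) gauche 4.1; I(120°)/tBu(180°) gauche 5.4; SH(240°)/tBu(180°) gauche 4.7 → 14.2 kJ/mol.
iPr at 120° (eclipsed): H(0°)/H(0°) eclipsed 3.9; I(120°)/iPr(120°) eclipsed 17.6; SH(240°)/tBu(240°) eclipsed 14.5 → 36.0 kJ/mol.
iPr at 180° (staggered): I(120°)/iPr(180°) gauche 4.1; SH(240°)/iPr(180°) gauche 5.0; SH(240°)/tBu(300°) gauche 4.7 → 13.8 kJ/mol.
iPr at 240° (eclipsed): H(0°)/tBu(0°) eclipsed 9.1; I(120°)/H(120°) eclipsed 6.5; SH(240°)/iPr(240°) eclipsed 12.6 → 28.2 kJ/mol.
iPr at 300° (staggered): I(120°)/tBu(60°) gauche 5.4; SH(240°)/iPr(300°) gauche 5.0 → 10.4 kJ/mol.
The maximum (36.0 kJ/mol) occurs with iPr at 120°.

120°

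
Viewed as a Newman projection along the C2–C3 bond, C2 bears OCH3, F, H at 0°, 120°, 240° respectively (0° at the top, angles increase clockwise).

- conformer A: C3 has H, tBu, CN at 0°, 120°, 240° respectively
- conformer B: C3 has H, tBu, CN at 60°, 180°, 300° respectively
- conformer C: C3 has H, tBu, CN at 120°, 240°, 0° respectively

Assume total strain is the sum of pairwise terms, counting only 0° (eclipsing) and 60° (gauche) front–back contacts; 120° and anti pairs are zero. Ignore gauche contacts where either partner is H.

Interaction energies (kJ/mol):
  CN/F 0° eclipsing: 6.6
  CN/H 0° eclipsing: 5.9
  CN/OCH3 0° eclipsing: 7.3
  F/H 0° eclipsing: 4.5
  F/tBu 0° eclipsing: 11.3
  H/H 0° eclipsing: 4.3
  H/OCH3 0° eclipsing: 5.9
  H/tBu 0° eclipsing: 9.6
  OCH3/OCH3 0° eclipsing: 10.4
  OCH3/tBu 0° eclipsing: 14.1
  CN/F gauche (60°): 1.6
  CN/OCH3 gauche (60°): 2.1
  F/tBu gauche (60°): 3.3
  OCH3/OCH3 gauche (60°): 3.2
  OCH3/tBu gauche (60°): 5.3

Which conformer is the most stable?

A (eclipsed): OCH3(0°)/H(0°) eclipsed 5.9; F(120°)/tBu(120°) eclipsed 11.3; H(240°)/CN(240°) eclipsed 5.9 → 23.1 kJ/mol.
B (staggered): OCH3(0°)/CN(300°) gauche 2.1; F(120°)/tBu(180°) gauche 3.3 → 5.4 kJ/mol.
C (eclipsed): OCH3(0°)/CN(0°) eclipsed 7.3; F(120°)/H(120°) eclipsed 4.5; H(240°)/tBu(240°) eclipsed 9.6 → 21.4 kJ/mol.
B has the lowest total (5.4 kJ/mol).

B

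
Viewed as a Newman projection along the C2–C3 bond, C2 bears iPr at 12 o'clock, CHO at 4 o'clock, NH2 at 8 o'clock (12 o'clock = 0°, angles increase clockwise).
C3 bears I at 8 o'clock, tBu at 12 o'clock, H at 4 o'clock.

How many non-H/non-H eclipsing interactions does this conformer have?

Non-H eclipsing pairs: iPr(0°)/tBu(0°); NH2(240°)/I(240°) — 2 interactions.

2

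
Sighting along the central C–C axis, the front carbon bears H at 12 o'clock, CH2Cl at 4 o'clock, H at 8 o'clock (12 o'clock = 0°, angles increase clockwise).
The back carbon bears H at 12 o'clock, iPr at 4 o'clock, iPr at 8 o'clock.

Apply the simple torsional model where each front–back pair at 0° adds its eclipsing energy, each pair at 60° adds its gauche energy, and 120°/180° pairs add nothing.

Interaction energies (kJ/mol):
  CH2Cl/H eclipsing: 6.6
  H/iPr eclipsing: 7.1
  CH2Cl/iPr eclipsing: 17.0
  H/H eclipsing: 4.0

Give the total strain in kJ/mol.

This conformer is eclipsed. H at 0° is eclipsed with H at 0° (4.0); CH2Cl at 120° is eclipsed with iPr at 120° (17.0); H at 240° is eclipsed with iPr at 240° (7.1). Total 28.1 kJ/mol.

28.1 kJ/mol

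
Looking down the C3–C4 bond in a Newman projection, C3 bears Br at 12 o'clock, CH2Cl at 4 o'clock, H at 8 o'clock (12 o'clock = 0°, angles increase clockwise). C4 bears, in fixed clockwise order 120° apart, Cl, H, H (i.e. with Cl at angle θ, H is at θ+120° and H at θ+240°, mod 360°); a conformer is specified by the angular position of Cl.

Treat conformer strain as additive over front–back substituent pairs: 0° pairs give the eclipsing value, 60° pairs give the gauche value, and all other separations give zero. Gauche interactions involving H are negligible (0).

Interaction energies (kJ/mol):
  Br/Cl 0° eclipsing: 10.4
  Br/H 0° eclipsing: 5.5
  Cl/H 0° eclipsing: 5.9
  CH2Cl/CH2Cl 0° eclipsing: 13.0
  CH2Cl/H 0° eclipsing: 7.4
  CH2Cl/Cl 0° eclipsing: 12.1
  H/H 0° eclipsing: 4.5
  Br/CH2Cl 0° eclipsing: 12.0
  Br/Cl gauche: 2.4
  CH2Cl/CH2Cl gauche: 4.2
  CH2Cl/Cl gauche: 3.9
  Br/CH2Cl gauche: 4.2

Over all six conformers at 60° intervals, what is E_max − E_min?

19.9 kJ/mol

Cl at 0° (eclipsed): Br–Cl eclipsed, CH2Cl–H eclipsed, H–H eclipsed; 10.4 + 7.4 + 4.5 = 22.3 kJ/mol.
Cl at 60° (staggered): Br–Cl gauche, CH2Cl–Cl gauche; 2.4 + 3.9 = 6.3 kJ/mol.
Cl at 120° (eclipsed): Br–H eclipsed, CH2Cl–Cl eclipsed, H–H eclipsed; 5.5 + 12.1 + 4.5 = 22.1 kJ/mol.
Cl at 180° (staggered): CH2Cl–Cl gauche; 3.9 = 3.9 kJ/mol.
Cl at 240° (eclipsed): Br–H eclipsed, CH2Cl–H eclipsed, H–Cl eclipsed; 5.5 + 7.4 + 5.9 = 18.8 kJ/mol.
Cl at 300° (staggered): Br–Cl gauche; 2.4 = 2.4 kJ/mol.
Max at 0° (22.3 kJ/mol), min at 300° (2.4 kJ/mol); barrier = 19.9 kJ/mol.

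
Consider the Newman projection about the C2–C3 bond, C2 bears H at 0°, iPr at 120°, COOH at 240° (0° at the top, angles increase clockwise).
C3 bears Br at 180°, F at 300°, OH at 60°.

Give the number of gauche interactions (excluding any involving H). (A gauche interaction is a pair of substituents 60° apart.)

Non-H gauche pairs: iPr(120°)/Br(180°); iPr(120°)/OH(60°); COOH(240°)/Br(180°); COOH(240°)/F(300°) — 4 interactions.

4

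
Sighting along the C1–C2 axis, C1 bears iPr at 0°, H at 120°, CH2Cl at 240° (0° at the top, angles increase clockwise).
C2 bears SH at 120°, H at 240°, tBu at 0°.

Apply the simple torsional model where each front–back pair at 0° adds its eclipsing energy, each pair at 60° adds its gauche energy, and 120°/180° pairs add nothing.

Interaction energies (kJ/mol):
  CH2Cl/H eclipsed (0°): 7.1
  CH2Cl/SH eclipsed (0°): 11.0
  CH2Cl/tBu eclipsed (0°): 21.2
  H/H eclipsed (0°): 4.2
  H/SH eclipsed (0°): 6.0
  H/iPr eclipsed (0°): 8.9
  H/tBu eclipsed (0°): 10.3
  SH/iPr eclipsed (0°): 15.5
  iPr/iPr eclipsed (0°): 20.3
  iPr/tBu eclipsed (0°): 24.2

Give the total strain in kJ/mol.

37.3 kJ/mol

This conformer (eclipsed): iPr–tBu eclipsed, H–SH eclipsed, CH2Cl–H eclipsed; 24.2 + 6.0 + 7.1 = 37.3 kJ/mol.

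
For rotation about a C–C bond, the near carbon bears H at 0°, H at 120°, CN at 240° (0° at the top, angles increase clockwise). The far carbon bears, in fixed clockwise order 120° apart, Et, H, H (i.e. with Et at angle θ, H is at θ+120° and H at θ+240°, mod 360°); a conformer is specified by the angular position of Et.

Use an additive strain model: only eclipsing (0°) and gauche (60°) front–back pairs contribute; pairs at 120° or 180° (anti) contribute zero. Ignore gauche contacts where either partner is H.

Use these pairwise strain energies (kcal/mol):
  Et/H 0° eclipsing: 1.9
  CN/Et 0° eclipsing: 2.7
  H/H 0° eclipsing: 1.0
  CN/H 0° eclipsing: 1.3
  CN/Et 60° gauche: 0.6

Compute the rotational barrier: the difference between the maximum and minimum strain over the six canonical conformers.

Et at 0° is eclipsed. H at 0° is eclipsed with Et at 0° (1.9); H at 120° is eclipsed with H at 120° (1.0); CN at 240° is eclipsed with H at 240° (1.3). Total 4.2 kcal/mol.
Et at 60° (staggered): no non-H gauche contacts → 0.0 kcal/mol.
Et at 120° is eclipsed. H at 0° is eclipsed with H at 0° (1.0); H at 120° is eclipsed with Et at 120° (1.9); CN at 240° is eclipsed with H at 240° (1.3). Total 4.2 kcal/mol.
Et at 180° is staggered. CN at 240° is gauche with Et at 180° (0.6). Total 0.6 kcal/mol.
Et at 240° is eclipsed. H at 0° is eclipsed with H at 0° (1.0); H at 120° is eclipsed with H at 120° (1.0); CN at 240° is eclipsed with Et at 240° (2.7). Total 4.7 kcal/mol.
Et at 300° is staggered. CN at 240° is gauche with Et at 300° (0.6). Total 0.6 kcal/mol.
Max at 240° (4.7 kcal/mol), min at 60° (0.0 kcal/mol); barrier = 4.7 kcal/mol.

4.7 kcal/mol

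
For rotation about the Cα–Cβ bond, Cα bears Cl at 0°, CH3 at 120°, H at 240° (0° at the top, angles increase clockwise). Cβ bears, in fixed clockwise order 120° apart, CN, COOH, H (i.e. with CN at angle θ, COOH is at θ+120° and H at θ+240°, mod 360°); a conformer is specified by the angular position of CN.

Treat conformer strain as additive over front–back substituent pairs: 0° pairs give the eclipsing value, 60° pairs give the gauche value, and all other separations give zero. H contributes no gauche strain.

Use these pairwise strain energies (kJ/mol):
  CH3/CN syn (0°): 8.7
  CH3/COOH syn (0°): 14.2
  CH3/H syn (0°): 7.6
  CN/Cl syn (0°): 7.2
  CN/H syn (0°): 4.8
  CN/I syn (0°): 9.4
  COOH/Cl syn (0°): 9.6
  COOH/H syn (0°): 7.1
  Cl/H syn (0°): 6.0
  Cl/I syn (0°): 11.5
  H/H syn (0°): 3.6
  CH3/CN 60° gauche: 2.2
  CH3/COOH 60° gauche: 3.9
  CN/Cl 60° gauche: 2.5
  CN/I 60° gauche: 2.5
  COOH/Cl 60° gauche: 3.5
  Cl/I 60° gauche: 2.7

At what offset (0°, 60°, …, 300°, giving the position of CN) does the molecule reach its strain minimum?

CN at 0° (eclipsed): Cl–CN eclipsed, CH3–COOH eclipsed, H–H eclipsed; 7.2 + 14.2 + 3.6 = 25.0 kJ/mol.
CN at 60° (staggered): Cl–CN gauche, CH3–CN gauche, CH3–COOH gauche; 2.5 + 2.2 + 3.9 = 8.6 kJ/mol.
CN at 120° (eclipsed): Cl–H eclipsed, CH3–CN eclipsed, H–COOH eclipsed; 6.0 + 8.7 + 7.1 = 21.8 kJ/mol.
CN at 180° (staggered): Cl–COOH gauche, CH3–CN gauche; 3.5 + 2.2 = 5.7 kJ/mol.
CN at 240° (eclipsed): Cl–COOH eclipsed, CH3–H eclipsed, H–CN eclipsed; 9.6 + 7.6 + 4.8 = 22.0 kJ/mol.
CN at 300° (staggered): Cl–CN gauche, Cl–COOH gauche, CH3–COOH gauche; 2.5 + 3.5 + 3.9 = 9.9 kJ/mol.
The minimum (5.7 kJ/mol) occurs with CN at 180°.

180°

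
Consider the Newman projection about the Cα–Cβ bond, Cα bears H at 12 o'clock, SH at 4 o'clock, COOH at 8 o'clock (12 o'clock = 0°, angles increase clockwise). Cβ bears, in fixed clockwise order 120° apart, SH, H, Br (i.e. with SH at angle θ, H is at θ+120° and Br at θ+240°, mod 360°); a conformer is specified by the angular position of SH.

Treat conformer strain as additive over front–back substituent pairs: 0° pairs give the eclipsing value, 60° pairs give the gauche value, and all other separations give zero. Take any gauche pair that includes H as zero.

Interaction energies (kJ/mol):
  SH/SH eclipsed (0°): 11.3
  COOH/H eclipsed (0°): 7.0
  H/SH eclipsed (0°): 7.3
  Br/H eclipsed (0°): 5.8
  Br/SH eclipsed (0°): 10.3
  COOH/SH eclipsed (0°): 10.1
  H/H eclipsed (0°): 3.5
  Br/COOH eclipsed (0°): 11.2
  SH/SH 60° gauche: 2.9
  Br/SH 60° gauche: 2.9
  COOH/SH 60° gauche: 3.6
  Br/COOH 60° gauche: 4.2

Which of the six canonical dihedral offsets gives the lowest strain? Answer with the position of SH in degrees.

SH at 0° (eclipsed): H(0°)/SH(0°) eclipsed 7.3; SH(120°)/H(120°) eclipsed 7.3; COOH(240°)/Br(240°) eclipsed 11.2 → 25.8 kJ/mol.
SH at 60° (staggered): SH(120°)/SH(60°) gauche 2.9; COOH(240°)/Br(300°) gauche 4.2 → 7.1 kJ/mol.
SH at 120° (eclipsed): H(0°)/Br(0°) eclipsed 5.8; SH(120°)/SH(120°) eclipsed 11.3; COOH(240°)/H(240°) eclipsed 7.0 → 24.1 kJ/mol.
SH at 180° (staggered): SH(120°)/SH(180°) gauche 2.9; SH(120°)/Br(60°) gauche 2.9; COOH(240°)/SH(180°) gauche 3.6 → 9.4 kJ/mol.
SH at 240° (eclipsed): H(0°)/H(0°) eclipsed 3.5; SH(120°)/Br(120°) eclipsed 10.3; COOH(240°)/SH(240°) eclipsed 10.1 → 23.9 kJ/mol.
SH at 300° (staggered): SH(120°)/Br(180°) gauche 2.9; COOH(240°)/SH(300°) gauche 3.6; COOH(240°)/Br(180°) gauche 4.2 → 10.7 kJ/mol.
The minimum (7.1 kJ/mol) occurs with SH at 60°.

60°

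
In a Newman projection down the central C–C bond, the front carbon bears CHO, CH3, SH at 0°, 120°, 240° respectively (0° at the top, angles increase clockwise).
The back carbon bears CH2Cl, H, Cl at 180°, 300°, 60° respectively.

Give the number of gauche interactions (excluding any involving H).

4

Non-H gauche pairs: CHO(0°)/Cl(60°); CH3(120°)/CH2Cl(180°); CH3(120°)/Cl(60°); SH(240°)/CH2Cl(180°) — 4 interactions.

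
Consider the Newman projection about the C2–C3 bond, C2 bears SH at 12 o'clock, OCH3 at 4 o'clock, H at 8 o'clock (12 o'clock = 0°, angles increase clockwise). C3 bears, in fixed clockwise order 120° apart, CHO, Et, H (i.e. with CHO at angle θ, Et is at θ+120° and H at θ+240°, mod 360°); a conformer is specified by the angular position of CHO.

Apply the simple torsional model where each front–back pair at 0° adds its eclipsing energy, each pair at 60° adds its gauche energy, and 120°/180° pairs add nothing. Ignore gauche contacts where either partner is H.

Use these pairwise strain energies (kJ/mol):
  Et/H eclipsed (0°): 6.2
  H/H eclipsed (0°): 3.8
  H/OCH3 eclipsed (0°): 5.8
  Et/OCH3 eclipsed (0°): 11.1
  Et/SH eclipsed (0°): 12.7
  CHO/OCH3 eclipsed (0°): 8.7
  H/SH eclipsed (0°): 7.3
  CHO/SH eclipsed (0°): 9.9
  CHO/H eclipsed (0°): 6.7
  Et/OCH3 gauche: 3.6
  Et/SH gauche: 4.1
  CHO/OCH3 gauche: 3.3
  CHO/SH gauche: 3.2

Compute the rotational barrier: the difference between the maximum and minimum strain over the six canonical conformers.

CHO at 0° (eclipsed): SH–CHO eclipsed, OCH3–Et eclipsed, H–H eclipsed; 9.9 + 11.1 + 3.8 = 24.8 kJ/mol.
CHO at 60° (staggered): SH–CHO gauche, OCH3–CHO gauche, OCH3–Et gauche; 3.2 + 3.3 + 3.6 = 10.1 kJ/mol.
CHO at 120° (eclipsed): SH–H eclipsed, OCH3–CHO eclipsed, H–Et eclipsed; 7.3 + 8.7 + 6.2 = 22.2 kJ/mol.
CHO at 180° (staggered): SH–Et gauche, OCH3–CHO gauche; 4.1 + 3.3 = 7.4 kJ/mol.
CHO at 240° (eclipsed): SH–Et eclipsed, OCH3–H eclipsed, H–CHO eclipsed; 12.7 + 5.8 + 6.7 = 25.2 kJ/mol.
CHO at 300° (staggered): SH–CHO gauche, SH–Et gauche, OCH3–Et gauche; 3.2 + 4.1 + 3.6 = 10.9 kJ/mol.
Max at 240° (25.2 kJ/mol), min at 180° (7.4 kJ/mol); barrier = 17.8 kJ/mol.

17.8 kJ/mol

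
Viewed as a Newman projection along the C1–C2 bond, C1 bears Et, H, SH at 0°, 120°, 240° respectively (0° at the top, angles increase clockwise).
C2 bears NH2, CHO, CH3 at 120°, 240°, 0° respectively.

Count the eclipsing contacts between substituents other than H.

Non-H eclipsing pairs: Et(0°)/CH3(0°); SH(240°)/CHO(240°) — 2 interactions.

2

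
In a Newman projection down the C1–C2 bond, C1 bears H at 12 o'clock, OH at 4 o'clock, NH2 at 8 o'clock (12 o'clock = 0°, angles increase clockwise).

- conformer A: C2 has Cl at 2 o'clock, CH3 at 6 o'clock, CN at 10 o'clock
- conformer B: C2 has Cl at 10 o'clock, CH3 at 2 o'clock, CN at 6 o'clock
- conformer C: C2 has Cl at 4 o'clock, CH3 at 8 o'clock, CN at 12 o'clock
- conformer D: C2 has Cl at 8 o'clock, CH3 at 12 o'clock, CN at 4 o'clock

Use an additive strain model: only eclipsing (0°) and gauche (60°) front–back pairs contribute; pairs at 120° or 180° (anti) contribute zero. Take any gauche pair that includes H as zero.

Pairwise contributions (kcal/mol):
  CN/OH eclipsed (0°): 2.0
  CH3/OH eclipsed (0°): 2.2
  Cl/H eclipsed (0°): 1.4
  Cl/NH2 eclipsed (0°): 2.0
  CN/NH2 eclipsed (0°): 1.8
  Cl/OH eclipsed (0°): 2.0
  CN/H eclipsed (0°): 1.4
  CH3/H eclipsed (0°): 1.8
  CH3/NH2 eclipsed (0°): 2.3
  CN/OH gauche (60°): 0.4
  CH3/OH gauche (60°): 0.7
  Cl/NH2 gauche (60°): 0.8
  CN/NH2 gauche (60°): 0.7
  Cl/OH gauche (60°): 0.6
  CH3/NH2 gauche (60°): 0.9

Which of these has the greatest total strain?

D

A (staggered): OH–Cl gauche, OH–CH3 gauche, NH2–CH3 gauche, NH2–CN gauche; 0.6 + 0.7 + 0.9 + 0.7 = 2.9 kcal/mol.
B (staggered): OH–CH3 gauche, OH–CN gauche, NH2–Cl gauche, NH2–CN gauche; 0.7 + 0.4 + 0.8 + 0.7 = 2.6 kcal/mol.
C (eclipsed): H–CN eclipsed, OH–Cl eclipsed, NH2–CH3 eclipsed; 1.4 + 2.0 + 2.3 = 5.7 kcal/mol.
D (eclipsed): H–CH3 eclipsed, OH–CN eclipsed, NH2–Cl eclipsed; 1.8 + 2.0 + 2.0 = 5.8 kcal/mol.
D has the highest total (5.8 kcal/mol).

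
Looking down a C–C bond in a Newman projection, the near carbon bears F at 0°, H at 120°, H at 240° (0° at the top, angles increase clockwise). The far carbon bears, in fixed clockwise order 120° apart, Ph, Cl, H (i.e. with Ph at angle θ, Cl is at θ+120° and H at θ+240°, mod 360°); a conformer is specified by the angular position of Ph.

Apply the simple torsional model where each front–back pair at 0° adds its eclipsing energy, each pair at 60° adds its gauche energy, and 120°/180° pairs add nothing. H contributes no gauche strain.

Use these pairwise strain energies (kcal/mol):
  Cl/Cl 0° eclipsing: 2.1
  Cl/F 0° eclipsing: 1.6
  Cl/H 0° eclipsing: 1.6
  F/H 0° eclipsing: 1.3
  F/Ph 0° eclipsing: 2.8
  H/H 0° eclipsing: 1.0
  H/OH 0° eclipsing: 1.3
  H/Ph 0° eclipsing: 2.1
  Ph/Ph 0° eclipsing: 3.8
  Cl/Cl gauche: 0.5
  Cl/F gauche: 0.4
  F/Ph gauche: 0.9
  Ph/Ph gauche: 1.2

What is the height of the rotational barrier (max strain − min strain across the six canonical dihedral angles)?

5.0 kcal/mol

Ph at 0° is eclipsed. F at 0° is eclipsed with Ph at 0° (2.8); H at 120° is eclipsed with Cl at 120° (1.6); H at 240° is eclipsed with H at 240° (1.0). Total 5.4 kcal/mol.
Ph at 60° is staggered. F at 0° is gauche with Ph at 60° (0.9). Total 0.9 kcal/mol.
Ph at 120° is eclipsed. F at 0° is eclipsed with H at 0° (1.3); H at 120° is eclipsed with Ph at 120° (2.1); H at 240° is eclipsed with Cl at 240° (1.6). Total 5.0 kcal/mol.
Ph at 180° is staggered. F at 0° is gauche with Cl at 300° (0.4). Total 0.4 kcal/mol.
Ph at 240° is eclipsed. F at 0° is eclipsed with Cl at 0° (1.6); H at 120° is eclipsed with H at 120° (1.0); H at 240° is eclipsed with Ph at 240° (2.1). Total 4.7 kcal/mol.
Ph at 300° is staggered. F at 0° is gauche with Ph at 300° (0.9); F at 0° is gauche with Cl at 60° (0.4). Total 1.3 kcal/mol.
Max at 0° (5.4 kcal/mol), min at 180° (0.4 kcal/mol); barrier = 5.0 kcal/mol.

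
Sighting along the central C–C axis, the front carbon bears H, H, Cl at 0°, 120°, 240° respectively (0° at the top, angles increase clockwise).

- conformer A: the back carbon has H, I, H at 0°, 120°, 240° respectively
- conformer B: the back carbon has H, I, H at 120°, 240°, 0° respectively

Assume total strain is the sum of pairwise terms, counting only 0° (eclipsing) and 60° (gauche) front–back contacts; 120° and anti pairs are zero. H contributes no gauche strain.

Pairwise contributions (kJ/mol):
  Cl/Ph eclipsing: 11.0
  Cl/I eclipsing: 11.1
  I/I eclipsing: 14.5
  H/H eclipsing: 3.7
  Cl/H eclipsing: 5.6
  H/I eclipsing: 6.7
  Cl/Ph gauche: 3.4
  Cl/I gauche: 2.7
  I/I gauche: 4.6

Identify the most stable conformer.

A is eclipsed. H at 0° is eclipsed with H at 0° (3.7); H at 120° is eclipsed with I at 120° (6.7); Cl at 240° is eclipsed with H at 240° (5.6). Total 16.0 kJ/mol.
B is eclipsed. H at 0° is eclipsed with H at 0° (3.7); H at 120° is eclipsed with H at 120° (3.7); Cl at 240° is eclipsed with I at 240° (11.1). Total 18.5 kJ/mol.
A has the lowest total (16.0 kJ/mol).

A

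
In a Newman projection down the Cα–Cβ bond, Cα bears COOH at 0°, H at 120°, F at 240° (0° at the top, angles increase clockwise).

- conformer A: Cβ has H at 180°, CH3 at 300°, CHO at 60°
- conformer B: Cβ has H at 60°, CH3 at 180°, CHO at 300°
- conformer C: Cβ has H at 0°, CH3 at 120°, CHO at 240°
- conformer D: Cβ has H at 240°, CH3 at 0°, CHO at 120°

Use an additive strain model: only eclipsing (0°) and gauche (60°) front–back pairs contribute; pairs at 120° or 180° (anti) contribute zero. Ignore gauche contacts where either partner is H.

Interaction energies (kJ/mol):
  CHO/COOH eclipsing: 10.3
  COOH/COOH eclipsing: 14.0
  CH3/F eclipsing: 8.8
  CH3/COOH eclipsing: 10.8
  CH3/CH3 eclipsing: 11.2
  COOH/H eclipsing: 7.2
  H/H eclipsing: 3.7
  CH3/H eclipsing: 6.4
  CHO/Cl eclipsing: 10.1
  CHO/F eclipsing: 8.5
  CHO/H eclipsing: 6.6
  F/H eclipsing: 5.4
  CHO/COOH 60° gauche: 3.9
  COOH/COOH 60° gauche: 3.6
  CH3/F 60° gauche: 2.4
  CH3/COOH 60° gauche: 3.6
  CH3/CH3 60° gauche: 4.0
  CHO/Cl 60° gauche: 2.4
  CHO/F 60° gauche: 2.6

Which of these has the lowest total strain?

B

A (staggered): COOH(0°)/CH3(300°) gauche 3.6; COOH(0°)/CHO(60°) gauche 3.9; F(240°)/CH3(300°) gauche 2.4 → 9.9 kJ/mol.
B (staggered): COOH(0°)/CHO(300°) gauche 3.9; F(240°)/CH3(180°) gauche 2.4; F(240°)/CHO(300°) gauche 2.6 → 8.9 kJ/mol.
C (eclipsed): COOH(0°)/H(0°) eclipsed 7.2; H(120°)/CH3(120°) eclipsed 6.4; F(240°)/CHO(240°) eclipsed 8.5 → 22.1 kJ/mol.
D (eclipsed): COOH(0°)/CH3(0°) eclipsed 10.8; H(120°)/CHO(120°) eclipsed 6.6; F(240°)/H(240°) eclipsed 5.4 → 22.8 kJ/mol.
B has the lowest total (8.9 kJ/mol).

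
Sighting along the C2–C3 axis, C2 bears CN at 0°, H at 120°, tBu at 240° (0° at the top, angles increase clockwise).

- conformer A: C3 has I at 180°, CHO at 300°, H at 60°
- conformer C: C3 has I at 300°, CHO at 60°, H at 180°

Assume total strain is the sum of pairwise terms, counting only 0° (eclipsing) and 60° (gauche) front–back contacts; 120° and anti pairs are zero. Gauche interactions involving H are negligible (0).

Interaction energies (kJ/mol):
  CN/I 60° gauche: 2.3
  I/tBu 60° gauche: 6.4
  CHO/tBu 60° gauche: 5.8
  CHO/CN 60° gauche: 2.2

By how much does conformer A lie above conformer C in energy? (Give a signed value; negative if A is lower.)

+3.5 kJ/mol

A (staggered): CN(0°)/CHO(300°) gauche 2.2; tBu(240°)/I(180°) gauche 6.4; tBu(240°)/CHO(300°) gauche 5.8 → 14.4 kJ/mol.
C (staggered): CN(0°)/I(300°) gauche 2.3; CN(0°)/CHO(60°) gauche 2.2; tBu(240°)/I(300°) gauche 6.4 → 10.9 kJ/mol.
E(A) − E(C) = 14.4 − 10.9 = +3.5 kJ/mol.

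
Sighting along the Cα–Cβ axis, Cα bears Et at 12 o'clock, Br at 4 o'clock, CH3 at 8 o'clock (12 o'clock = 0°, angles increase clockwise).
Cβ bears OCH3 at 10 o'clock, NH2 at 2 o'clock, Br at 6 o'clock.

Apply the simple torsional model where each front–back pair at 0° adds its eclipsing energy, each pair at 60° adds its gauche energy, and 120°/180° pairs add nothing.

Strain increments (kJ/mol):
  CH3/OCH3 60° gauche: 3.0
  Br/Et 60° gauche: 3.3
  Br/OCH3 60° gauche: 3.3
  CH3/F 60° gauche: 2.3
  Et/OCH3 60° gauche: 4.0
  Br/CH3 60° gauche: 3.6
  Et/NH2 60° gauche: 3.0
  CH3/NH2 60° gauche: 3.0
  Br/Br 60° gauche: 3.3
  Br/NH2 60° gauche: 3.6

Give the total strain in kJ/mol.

20.5 kJ/mol

This conformer is staggered. Et at 0° is gauche with OCH3 at 300° (4.0); Et at 0° is gauche with NH2 at 60° (3.0); Br at 120° is gauche with NH2 at 60° (3.6); Br at 120° is gauche with Br at 180° (3.3); CH3 at 240° is gauche with OCH3 at 300° (3.0); CH3 at 240° is gauche with Br at 180° (3.6). Total 20.5 kJ/mol.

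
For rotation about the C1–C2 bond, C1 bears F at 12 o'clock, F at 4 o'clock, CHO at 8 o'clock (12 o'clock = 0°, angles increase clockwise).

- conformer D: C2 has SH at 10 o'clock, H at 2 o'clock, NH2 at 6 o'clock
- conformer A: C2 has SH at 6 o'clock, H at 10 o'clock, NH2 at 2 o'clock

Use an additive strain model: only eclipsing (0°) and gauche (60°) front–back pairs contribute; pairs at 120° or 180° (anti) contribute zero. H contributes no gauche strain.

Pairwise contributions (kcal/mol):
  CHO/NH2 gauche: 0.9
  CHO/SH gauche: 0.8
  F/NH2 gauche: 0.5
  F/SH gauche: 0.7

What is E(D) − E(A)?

D (staggered): F(0°)/SH(300°) gauche 0.7; F(120°)/NH2(180°) gauche 0.5; CHO(240°)/SH(300°) gauche 0.8; CHO(240°)/NH2(180°) gauche 0.9 → 2.9 kcal/mol.
A (staggered): F(0°)/NH2(60°) gauche 0.5; F(120°)/SH(180°) gauche 0.7; F(120°)/NH2(60°) gauche 0.5; CHO(240°)/SH(180°) gauche 0.8 → 2.5 kcal/mol.
E(D) − E(A) = 2.9 − 2.5 = +0.4 kcal/mol.

+0.4 kcal/mol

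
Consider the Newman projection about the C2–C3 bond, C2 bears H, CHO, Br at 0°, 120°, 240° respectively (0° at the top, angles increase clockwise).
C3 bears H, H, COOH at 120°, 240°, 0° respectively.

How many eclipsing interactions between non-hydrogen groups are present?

Every eclipsing pair involves H, so the count is 0.

0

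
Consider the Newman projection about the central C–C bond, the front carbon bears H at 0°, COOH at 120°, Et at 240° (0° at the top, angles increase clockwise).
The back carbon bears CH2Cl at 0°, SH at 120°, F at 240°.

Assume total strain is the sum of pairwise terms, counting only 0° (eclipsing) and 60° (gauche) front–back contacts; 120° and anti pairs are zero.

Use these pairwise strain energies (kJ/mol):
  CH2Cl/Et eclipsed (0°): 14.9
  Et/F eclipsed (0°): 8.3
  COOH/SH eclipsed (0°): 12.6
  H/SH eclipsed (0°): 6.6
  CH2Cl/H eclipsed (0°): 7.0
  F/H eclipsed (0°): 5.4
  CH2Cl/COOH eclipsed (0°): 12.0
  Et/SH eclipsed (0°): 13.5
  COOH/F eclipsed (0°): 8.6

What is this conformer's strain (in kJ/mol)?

27.9 kJ/mol

This conformer (eclipsed): H–CH2Cl eclipsed, COOH–SH eclipsed, Et–F eclipsed; 7.0 + 12.6 + 8.3 = 27.9 kJ/mol.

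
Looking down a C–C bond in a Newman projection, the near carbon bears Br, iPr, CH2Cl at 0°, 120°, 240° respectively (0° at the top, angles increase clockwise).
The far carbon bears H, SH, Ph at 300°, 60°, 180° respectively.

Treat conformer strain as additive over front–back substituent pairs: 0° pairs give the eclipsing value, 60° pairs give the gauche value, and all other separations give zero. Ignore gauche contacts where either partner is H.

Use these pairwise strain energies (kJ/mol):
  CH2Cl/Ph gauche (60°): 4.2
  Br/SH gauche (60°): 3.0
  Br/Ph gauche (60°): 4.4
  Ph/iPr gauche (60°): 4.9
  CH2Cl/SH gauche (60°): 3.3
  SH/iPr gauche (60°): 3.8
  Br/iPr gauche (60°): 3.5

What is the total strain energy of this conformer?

This conformer is staggered. Br at 0° is gauche with SH at 60° (3.0); iPr at 120° is gauche with SH at 60° (3.8); iPr at 120° is gauche with Ph at 180° (4.9); CH2Cl at 240° is gauche with Ph at 180° (4.2). Total 15.9 kJ/mol.

15.9 kJ/mol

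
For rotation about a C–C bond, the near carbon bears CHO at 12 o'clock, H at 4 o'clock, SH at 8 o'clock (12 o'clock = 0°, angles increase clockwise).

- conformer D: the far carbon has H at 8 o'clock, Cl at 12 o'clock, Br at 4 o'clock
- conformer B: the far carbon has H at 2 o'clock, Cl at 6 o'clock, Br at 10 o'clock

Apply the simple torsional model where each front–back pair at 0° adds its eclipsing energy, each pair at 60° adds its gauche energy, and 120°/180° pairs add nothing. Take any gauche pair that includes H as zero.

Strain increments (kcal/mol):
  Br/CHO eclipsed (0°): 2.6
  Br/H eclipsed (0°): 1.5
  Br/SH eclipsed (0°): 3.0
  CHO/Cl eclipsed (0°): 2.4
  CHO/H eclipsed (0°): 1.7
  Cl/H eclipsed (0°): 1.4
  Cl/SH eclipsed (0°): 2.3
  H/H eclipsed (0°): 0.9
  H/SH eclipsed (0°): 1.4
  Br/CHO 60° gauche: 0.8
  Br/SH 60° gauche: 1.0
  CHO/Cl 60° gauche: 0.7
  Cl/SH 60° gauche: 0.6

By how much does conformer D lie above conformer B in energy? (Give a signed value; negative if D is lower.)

D (eclipsed): CHO(0°)/Cl(0°) eclipsed 2.4; H(120°)/Br(120°) eclipsed 1.5; SH(240°)/H(240°) eclipsed 1.4 → 5.3 kcal/mol.
B (staggered): CHO(0°)/Br(300°) gauche 0.8; SH(240°)/Cl(180°) gauche 0.6; SH(240°)/Br(300°) gauche 1.0 → 2.4 kcal/mol.
E(D) − E(B) = 5.3 − 2.4 = +2.9 kcal/mol.

+2.9 kcal/mol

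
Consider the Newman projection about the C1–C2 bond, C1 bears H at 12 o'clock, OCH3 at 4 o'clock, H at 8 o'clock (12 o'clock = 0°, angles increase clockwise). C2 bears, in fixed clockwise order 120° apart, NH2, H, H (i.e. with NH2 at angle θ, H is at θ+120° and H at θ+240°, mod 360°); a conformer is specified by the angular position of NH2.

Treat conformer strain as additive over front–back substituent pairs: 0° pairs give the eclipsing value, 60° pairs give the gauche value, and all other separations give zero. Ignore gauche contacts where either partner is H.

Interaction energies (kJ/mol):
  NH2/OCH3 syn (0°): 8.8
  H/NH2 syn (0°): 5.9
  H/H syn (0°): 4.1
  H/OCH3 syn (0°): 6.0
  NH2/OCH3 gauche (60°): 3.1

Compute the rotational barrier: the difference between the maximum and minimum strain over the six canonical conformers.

NH2 at 0° (eclipsed): H(0°)/NH2(0°) eclipsed 5.9; OCH3(120°)/H(120°) eclipsed 6.0; H(240°)/H(240°) eclipsed 4.1 → 16.0 kJ/mol.
NH2 at 60° (staggered): OCH3(120°)/NH2(60°) gauche 3.1 → 3.1 kJ/mol.
NH2 at 120° (eclipsed): H(0°)/H(0°) eclipsed 4.1; OCH3(120°)/NH2(120°) eclipsed 8.8; H(240°)/H(240°) eclipsed 4.1 → 17.0 kJ/mol.
NH2 at 180° (staggered): OCH3(120°)/NH2(180°) gauche 3.1 → 3.1 kJ/mol.
NH2 at 240° (eclipsed): H(0°)/H(0°) eclipsed 4.1; OCH3(120°)/H(120°) eclipsed 6.0; H(240°)/NH2(240°) eclipsed 5.9 → 16.0 kJ/mol.
NH2 at 300° (staggered): no non-H gauche contacts → 0.0 kJ/mol.
Max at 120° (17.0 kJ/mol), min at 300° (0.0 kJ/mol); barrier = 17.0 kJ/mol.

17.0 kJ/mol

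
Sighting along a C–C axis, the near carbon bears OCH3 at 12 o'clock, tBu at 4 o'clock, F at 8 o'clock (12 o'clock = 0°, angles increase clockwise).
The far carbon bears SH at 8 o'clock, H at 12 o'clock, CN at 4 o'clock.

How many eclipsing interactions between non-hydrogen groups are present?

2

Non-H eclipsing pairs: tBu(120°)/CN(120°); F(240°)/SH(240°) — 2 interactions.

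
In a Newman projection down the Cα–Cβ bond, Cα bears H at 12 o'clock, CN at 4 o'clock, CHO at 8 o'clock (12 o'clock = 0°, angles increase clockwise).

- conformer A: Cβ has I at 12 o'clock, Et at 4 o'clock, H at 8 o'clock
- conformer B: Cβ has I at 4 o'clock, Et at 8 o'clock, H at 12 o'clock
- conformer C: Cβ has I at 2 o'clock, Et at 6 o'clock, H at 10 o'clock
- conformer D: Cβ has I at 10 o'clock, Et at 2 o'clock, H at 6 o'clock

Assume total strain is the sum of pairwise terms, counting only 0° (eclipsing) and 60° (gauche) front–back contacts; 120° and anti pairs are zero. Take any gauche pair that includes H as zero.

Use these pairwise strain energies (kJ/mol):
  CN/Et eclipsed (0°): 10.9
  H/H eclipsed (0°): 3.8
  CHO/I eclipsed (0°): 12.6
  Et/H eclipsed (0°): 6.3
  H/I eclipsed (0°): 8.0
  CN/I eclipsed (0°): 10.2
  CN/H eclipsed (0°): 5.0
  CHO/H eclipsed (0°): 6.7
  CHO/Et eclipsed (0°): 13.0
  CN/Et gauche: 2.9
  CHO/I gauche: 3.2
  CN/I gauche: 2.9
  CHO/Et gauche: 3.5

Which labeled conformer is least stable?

B

A (eclipsed): H–I eclipsed, CN–Et eclipsed, CHO–H eclipsed; 8.0 + 10.9 + 6.7 = 25.6 kJ/mol.
B (eclipsed): H–H eclipsed, CN–I eclipsed, CHO–Et eclipsed; 3.8 + 10.2 + 13.0 = 27.0 kJ/mol.
C (staggered): CN–I gauche, CN–Et gauche, CHO–Et gauche; 2.9 + 2.9 + 3.5 = 9.3 kJ/mol.
D (staggered): CN–Et gauche, CHO–I gauche; 2.9 + 3.2 = 6.1 kJ/mol.
B has the highest total (27.0 kJ/mol).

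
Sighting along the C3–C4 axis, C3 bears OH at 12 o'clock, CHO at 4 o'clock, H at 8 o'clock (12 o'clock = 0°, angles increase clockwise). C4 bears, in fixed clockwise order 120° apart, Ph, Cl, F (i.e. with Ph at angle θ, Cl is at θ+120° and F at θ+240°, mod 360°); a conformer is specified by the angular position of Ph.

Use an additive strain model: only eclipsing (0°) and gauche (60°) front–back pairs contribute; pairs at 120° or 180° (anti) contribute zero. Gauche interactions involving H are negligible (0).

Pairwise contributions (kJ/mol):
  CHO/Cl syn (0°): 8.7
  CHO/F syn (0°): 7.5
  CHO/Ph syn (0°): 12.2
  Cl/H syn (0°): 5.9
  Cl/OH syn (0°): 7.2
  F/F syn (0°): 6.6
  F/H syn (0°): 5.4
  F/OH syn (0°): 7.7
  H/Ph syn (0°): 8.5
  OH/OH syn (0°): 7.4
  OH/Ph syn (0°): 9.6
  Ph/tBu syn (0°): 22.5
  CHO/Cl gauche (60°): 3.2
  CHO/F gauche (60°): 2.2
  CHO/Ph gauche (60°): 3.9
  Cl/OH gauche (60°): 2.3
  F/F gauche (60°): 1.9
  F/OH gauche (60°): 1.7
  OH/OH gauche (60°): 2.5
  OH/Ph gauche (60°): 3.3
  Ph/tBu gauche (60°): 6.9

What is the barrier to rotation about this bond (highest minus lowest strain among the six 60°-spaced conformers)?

Ph at 0° (eclipsed): OH(0°)/Ph(0°) eclipsed 9.6; CHO(120°)/Cl(120°) eclipsed 8.7; H(240°)/F(240°) eclipsed 5.4 → 23.7 kJ/mol.
Ph at 60° (staggered): OH(0°)/Ph(60°) gauche 3.3; OH(0°)/F(300°) gauche 1.7; CHO(120°)/Ph(60°) gauche 3.9; CHO(120°)/Cl(180°) gauche 3.2 → 12.1 kJ/mol.
Ph at 120° (eclipsed): OH(0°)/F(0°) eclipsed 7.7; CHO(120°)/Ph(120°) eclipsed 12.2; H(240°)/Cl(240°) eclipsed 5.9 → 25.8 kJ/mol.
Ph at 180° (staggered): OH(0°)/Cl(300°) gauche 2.3; OH(0°)/F(60°) gauche 1.7; CHO(120°)/Ph(180°) gauche 3.9; CHO(120°)/F(60°) gauche 2.2 → 10.1 kJ/mol.
Ph at 240° (eclipsed): OH(0°)/Cl(0°) eclipsed 7.2; CHO(120°)/F(120°) eclipsed 7.5; H(240°)/Ph(240°) eclipsed 8.5 → 23.2 kJ/mol.
Ph at 300° (staggered): OH(0°)/Ph(300°) gauche 3.3; OH(0°)/Cl(60°) gauche 2.3; CHO(120°)/Cl(60°) gauche 3.2; CHO(120°)/F(180°) gauche 2.2 → 11.0 kJ/mol.
Max at 120° (25.8 kJ/mol), min at 180° (10.1 kJ/mol); barrier = 15.7 kJ/mol.

15.7 kJ/mol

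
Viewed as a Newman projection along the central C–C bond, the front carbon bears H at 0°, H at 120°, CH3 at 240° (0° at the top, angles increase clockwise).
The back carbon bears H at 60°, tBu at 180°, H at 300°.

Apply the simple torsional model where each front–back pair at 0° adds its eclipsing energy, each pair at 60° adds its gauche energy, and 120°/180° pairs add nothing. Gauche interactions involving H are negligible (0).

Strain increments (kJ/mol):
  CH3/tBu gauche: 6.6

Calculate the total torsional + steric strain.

This conformer (staggered): CH3(240°)/tBu(180°) gauche 6.6 → 6.6 kJ/mol.

6.6 kJ/mol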